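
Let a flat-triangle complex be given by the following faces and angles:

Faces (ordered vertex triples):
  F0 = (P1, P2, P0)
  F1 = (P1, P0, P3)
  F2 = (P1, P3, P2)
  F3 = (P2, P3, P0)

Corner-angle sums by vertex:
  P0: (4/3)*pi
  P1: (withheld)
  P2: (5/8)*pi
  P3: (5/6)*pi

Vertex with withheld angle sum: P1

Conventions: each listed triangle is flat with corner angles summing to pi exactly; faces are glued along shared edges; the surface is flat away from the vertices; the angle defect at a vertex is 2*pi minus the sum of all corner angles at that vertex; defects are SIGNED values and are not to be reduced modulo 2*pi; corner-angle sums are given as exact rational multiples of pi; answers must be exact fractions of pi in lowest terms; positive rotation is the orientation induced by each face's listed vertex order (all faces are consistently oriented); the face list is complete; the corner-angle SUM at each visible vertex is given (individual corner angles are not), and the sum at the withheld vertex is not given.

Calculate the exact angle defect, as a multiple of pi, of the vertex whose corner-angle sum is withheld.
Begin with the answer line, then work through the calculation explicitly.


Answer: defect(P1) = (19/24)*pi

V = 4, E = 6, F = 4; chi = V - E + F = 2
Gauss-Bonnet: total defect = 2*pi*chi = 4*pi; visible defects sum to (77/24)*pi


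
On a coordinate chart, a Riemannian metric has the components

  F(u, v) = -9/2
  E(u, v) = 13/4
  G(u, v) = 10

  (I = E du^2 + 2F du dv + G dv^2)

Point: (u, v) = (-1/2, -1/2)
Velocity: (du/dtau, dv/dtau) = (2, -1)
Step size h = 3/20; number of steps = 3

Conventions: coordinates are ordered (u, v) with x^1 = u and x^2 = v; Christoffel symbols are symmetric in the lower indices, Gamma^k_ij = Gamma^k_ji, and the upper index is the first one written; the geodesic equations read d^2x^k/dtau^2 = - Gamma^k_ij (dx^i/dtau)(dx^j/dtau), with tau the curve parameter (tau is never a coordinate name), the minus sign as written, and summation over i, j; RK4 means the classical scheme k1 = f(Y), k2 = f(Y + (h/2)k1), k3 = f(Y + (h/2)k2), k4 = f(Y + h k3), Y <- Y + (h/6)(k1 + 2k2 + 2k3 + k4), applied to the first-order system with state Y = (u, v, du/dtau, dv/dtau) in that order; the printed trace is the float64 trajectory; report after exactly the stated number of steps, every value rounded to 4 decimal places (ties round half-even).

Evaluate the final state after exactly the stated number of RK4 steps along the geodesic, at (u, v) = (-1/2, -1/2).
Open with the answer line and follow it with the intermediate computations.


Answer: u = 0.4000, v = -0.9500, du/dtau = 2.0000, dv/dtau = -1.0000

f(Y) = (du/dtau, dv/dtau, -Gamma^u_ij Y'^i Y'^j, -Gamma^v_ij Y'^i Y'^j) with the Gammas evaluated at the stage position; h = 0.150000; intermediate values shown to 6 dp
step 0: u = -0.5000, v = -0.5000, du/dtau = 2.0000, dv/dtau = -1.0000
step 1:
  k1: at (u, v) = (-0.500000, -0.500000), (du/dtau, dv/dtau) = (2.000000, -1.000000); Gamma_uuu = 0.000000, Gamma_uuv = 0.000000, Gamma_uvv = 0.000000, Gamma_vuu = 0.000000, Gamma_vuv = 0.000000, Gamma_vvv = 0.000000; k1 = (2.000000, -1.000000, 0.000000, 0.000000)
  k2: at (u, v) = (-0.350000, -0.575000), (du/dtau, dv/dtau) = (2.000000, -1.000000); Gamma_uuu = 0.000000, Gamma_uuv = 0.000000, Gamma_uvv = 0.000000, Gamma_vuu = 0.000000, Gamma_vuv = 0.000000, Gamma_vvv = 0.000000; k2 = (2.000000, -1.000000, 0.000000, 0.000000)
  k3: at (u, v) = (-0.350000, -0.575000), (du/dtau, dv/dtau) = (2.000000, -1.000000); Gamma_uuu = 0.000000, Gamma_uuv = 0.000000, Gamma_uvv = 0.000000, Gamma_vuu = 0.000000, Gamma_vuv = 0.000000, Gamma_vvv = 0.000000; k3 = (2.000000, -1.000000, 0.000000, 0.000000)
  k4: at (u, v) = (-0.200000, -0.650000), (du/dtau, dv/dtau) = (2.000000, -1.000000); Gamma_uuu = 0.000000, Gamma_uuv = 0.000000, Gamma_uvv = 0.000000, Gamma_vuu = 0.000000, Gamma_vuv = 0.000000, Gamma_vvv = 0.000000; k4 = (2.000000, -1.000000, 0.000000, 0.000000)
  Y <- Y + (h/6)(k1 + 2k2 + 2k3 + k4): u = -0.2000, v = -0.6500, du/dtau = 2.0000, dv/dtau = -1.0000
step 2:
  k1: at (u, v) = (-0.200000, -0.650000), (du/dtau, dv/dtau) = (2.000000, -1.000000); Gamma_uuu = 0.000000, Gamma_uuv = 0.000000, Gamma_uvv = 0.000000, Gamma_vuu = 0.000000, Gamma_vuv = 0.000000, Gamma_vvv = 0.000000; k1 = (2.000000, -1.000000, 0.000000, 0.000000)
  k2: at (u, v) = (-0.050000, -0.725000), (du/dtau, dv/dtau) = (2.000000, -1.000000); Gamma_uuu = 0.000000, Gamma_uuv = 0.000000, Gamma_uvv = 0.000000, Gamma_vuu = 0.000000, Gamma_vuv = 0.000000, Gamma_vvv = 0.000000; k2 = (2.000000, -1.000000, 0.000000, 0.000000)
  k3: at (u, v) = (-0.050000, -0.725000), (du/dtau, dv/dtau) = (2.000000, -1.000000); Gamma_uuu = 0.000000, Gamma_uuv = 0.000000, Gamma_uvv = 0.000000, Gamma_vuu = 0.000000, Gamma_vuv = 0.000000, Gamma_vvv = 0.000000; k3 = (2.000000, -1.000000, 0.000000, 0.000000)
  k4: at (u, v) = (0.100000, -0.800000), (du/dtau, dv/dtau) = (2.000000, -1.000000); Gamma_uuu = 0.000000, Gamma_uuv = 0.000000, Gamma_uvv = 0.000000, Gamma_vuu = 0.000000, Gamma_vuv = 0.000000, Gamma_vvv = 0.000000; k4 = (2.000000, -1.000000, 0.000000, 0.000000)
  Y <- Y + (h/6)(k1 + 2k2 + 2k3 + k4): u = 0.1000, v = -0.8000, du/dtau = 2.0000, dv/dtau = -1.0000
step 3:
  k1: at (u, v) = (0.100000, -0.800000), (du/dtau, dv/dtau) = (2.000000, -1.000000); Gamma_uuu = 0.000000, Gamma_uuv = 0.000000, Gamma_uvv = 0.000000, Gamma_vuu = 0.000000, Gamma_vuv = 0.000000, Gamma_vvv = 0.000000; k1 = (2.000000, -1.000000, 0.000000, 0.000000)
  k2: at (u, v) = (0.250000, -0.875000), (du/dtau, dv/dtau) = (2.000000, -1.000000); Gamma_uuu = 0.000000, Gamma_uuv = 0.000000, Gamma_uvv = 0.000000, Gamma_vuu = 0.000000, Gamma_vuv = 0.000000, Gamma_vvv = 0.000000; k2 = (2.000000, -1.000000, 0.000000, 0.000000)
  k3: at (u, v) = (0.250000, -0.875000), (du/dtau, dv/dtau) = (2.000000, -1.000000); Gamma_uuu = 0.000000, Gamma_uuv = 0.000000, Gamma_uvv = 0.000000, Gamma_vuu = 0.000000, Gamma_vuv = 0.000000, Gamma_vvv = 0.000000; k3 = (2.000000, -1.000000, 0.000000, 0.000000)
  k4: at (u, v) = (0.400000, -0.950000), (du/dtau, dv/dtau) = (2.000000, -1.000000); Gamma_uuu = 0.000000, Gamma_uuv = 0.000000, Gamma_uvv = 0.000000, Gamma_vuu = 0.000000, Gamma_vuv = 0.000000, Gamma_vvv = 0.000000; k4 = (2.000000, -1.000000, 0.000000, 0.000000)
  Y <- Y + (h/6)(k1 + 2k2 + 2k3 + k4): u = 0.4000, v = -0.9500, du/dtau = 2.0000, dv/dtau = -1.0000


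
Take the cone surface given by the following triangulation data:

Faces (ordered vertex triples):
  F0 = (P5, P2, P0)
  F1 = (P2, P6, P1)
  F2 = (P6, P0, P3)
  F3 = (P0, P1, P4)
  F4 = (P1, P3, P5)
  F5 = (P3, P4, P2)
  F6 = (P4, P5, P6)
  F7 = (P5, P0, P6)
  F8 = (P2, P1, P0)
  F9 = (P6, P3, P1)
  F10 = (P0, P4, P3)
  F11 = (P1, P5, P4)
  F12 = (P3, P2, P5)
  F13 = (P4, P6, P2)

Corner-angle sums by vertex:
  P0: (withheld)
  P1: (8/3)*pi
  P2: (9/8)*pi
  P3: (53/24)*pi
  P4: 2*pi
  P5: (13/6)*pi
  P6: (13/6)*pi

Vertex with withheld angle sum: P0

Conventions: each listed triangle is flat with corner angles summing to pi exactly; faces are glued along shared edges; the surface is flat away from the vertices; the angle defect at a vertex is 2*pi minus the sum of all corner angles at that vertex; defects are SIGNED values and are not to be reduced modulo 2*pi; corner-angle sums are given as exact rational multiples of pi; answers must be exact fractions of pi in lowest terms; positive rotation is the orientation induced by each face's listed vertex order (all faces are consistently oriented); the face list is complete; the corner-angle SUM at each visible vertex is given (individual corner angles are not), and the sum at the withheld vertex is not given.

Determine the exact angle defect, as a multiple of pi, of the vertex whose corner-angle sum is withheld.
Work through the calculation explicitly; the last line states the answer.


V = 7, E = 21, F = 14; chi = V - E + F = 0
Gauss-Bonnet: total defect = 2*pi*chi = 0; visible defects sum to -pi/3

Answer: defect(P0) = pi/3


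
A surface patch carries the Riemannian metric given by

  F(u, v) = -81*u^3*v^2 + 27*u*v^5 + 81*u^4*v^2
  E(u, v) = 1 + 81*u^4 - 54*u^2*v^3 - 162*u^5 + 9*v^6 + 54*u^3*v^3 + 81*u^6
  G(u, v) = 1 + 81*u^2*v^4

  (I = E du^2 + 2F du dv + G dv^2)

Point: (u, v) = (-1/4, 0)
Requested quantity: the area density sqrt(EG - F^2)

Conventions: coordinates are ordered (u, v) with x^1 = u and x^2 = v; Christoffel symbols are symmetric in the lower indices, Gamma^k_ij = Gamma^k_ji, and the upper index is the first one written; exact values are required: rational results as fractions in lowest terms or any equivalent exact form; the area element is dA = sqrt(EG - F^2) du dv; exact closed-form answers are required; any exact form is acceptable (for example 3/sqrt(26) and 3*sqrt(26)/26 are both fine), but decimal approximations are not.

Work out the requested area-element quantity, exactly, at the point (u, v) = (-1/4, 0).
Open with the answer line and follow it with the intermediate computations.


Answer: sqrt(EG - F^2) = sqrt(6121)/64

E = 6121/4096, F = 0, G = 1; EG - F^2 = 6121/4096


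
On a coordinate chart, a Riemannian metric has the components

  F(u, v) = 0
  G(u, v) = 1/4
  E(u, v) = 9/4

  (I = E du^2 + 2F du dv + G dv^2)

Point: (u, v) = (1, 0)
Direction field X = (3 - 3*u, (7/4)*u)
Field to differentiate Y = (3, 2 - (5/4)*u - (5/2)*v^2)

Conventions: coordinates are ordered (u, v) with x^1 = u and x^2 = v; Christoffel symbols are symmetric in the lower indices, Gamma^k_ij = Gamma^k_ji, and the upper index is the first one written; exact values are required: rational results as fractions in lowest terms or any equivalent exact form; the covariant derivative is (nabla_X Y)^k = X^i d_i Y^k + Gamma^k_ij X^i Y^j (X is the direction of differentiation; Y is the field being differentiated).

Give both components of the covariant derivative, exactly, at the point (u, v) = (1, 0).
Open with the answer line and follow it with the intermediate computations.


Answer: (nabla_X Y)^u = 0, (nabla_X Y)^v = 0

E = 9/4, F = 0, G = 1/4 at the point
E_u = 0, E_v = 0, F_u = 0, F_v = 0, G_u = 0, G_v = 0
EG - F^2 = 9/16;  g^inv = (16/9) * [[1/4, 0], [0, 9/4]]
first-kind symbols [ij,l] = (1/2)(d_i g_jl + d_j g_il - d_l g_ij): [uu,u] = E_u/2 = 0, [uu,v] = F_u - E_v/2 = 0, [uv,u] = E_v/2 = 0, [uv,v] = G_u/2 = 0, [vv,u] = F_v - G_u/2 = 0, [vv,v] = G_v/2 = 0
Gamma^u_ij = (G*[ij,u] - F*[ij,v])/(EG - F^2), Gamma^v_ij = (E*[ij,v] - F*[ij,u])/(EG - F^2)
Gamma_uuu = 0, Gamma_uuv = 0, Gamma_uvv = 0, Gamma_vuu = 0, Gamma_vuv = 0, Gamma_vvv = 0
X = (0, 7/4), Y = (3, 3/4) at the point


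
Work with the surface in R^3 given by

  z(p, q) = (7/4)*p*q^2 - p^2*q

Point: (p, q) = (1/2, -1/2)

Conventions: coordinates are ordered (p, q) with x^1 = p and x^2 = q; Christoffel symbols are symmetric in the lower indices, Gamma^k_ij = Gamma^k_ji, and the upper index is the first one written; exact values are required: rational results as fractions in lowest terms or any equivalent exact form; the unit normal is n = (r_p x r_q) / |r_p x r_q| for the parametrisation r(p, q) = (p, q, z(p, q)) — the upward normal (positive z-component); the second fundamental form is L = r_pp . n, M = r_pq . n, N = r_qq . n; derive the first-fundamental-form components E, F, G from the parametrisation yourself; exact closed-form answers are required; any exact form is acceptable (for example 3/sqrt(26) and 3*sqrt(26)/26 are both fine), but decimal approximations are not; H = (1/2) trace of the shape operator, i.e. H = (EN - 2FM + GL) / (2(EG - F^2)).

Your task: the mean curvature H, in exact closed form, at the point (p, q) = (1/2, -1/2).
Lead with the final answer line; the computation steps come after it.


Answer: H = -22*sqrt(805)/28175

z_p = 15/16, z_q = -9/8, z_pp = 1, z_pq = -11/4, z_qq = 7/4
E = 481/256, F = -135/128, G = 145/64; answer radicand W^2 = 805/256
unnormalised second-form numerators: l = 1, m = -11/4, n = 7/4; L = l/sqrt(805/256), and similarly M = m/sqrt(W^2), N = n/sqrt(W^2)
H = (E*n - 2*F*m + G*l) / (2*(EG - F^2)*sqrt(W^2)); E*n - 2*F*m + G*l = -253/1024, EG - F^2 = 805/256, so H = (-11/280)/sqrt(805/256)


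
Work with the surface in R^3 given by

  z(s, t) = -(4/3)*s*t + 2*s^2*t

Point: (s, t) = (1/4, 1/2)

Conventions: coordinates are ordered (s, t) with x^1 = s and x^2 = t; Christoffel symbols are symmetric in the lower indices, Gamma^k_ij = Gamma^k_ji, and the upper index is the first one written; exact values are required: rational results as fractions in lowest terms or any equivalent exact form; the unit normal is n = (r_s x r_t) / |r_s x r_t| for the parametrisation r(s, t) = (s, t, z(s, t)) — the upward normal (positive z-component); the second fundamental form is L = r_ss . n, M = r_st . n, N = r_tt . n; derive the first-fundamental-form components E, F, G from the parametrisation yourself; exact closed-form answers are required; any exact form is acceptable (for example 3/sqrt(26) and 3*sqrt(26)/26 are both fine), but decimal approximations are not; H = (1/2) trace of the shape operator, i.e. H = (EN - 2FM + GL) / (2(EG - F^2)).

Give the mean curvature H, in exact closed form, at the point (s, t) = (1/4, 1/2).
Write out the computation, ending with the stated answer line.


z_s = -1/6, z_t = -5/24, z_ss = 2, z_st = -1/3, z_tt = 0
E = 37/36, F = 5/144, G = 601/576; answer radicand W^2 = 617/576
unnormalised second-form numerators: l = 2, m = -1/3, n = 0; L = l/sqrt(617/576), and similarly M = m/sqrt(W^2), N = n/sqrt(W^2)
H = (E*n - 2*F*m + G*l) / (2*(EG - F^2)*sqrt(W^2)); E*n - 2*F*m + G*l = 1823/864, EG - F^2 = 617/576, so H = (1823/1851)/sqrt(617/576)

Answer: H = 14584*sqrt(617)/380689


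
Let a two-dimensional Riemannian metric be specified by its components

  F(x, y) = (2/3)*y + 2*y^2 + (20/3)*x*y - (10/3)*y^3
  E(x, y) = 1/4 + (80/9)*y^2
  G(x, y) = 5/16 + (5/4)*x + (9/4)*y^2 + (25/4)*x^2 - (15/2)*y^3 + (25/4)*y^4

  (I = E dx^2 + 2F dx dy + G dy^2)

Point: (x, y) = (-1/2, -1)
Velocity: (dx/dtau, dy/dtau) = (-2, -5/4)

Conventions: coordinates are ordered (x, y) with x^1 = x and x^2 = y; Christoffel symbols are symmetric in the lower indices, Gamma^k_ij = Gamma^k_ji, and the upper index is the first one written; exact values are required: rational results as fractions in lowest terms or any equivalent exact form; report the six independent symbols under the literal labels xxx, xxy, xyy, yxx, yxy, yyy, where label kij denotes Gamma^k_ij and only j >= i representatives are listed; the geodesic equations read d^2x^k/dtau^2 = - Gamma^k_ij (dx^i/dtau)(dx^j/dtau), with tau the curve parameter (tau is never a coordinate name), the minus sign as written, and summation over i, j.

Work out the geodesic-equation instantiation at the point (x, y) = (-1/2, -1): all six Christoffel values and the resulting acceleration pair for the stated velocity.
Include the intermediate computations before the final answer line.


E = 329/36, F = 8, G = 69/4 at the point
E_x = 0, E_y = -160/9, F_x = -20/3, F_y = -50/3, G_x = -5, G_y = -52
EG - F^2 = 4495/48;  g^inv = (48/4495) * [[69/4, -8], [-8, 329/36]]
first-kind symbols [ij,l] = (1/2)(d_i g_jl + d_j g_il - d_l g_ij): [xx,x] = E_x/2 = 0, [xx,y] = F_x - E_y/2 = 20/9, [xy,x] = E_y/2 = -80/9, [xy,y] = G_x/2 = -5/2, [yy,x] = F_y - G_x/2 = -85/6, [yy,y] = G_y/2 = -26
Gamma^x_ij = (G*[ij,x] - F*[ij,y])/(EG - F^2), Gamma^y_ij = (E*[ij,y] - F*[ij,x])/(EG - F^2)
Gamma_xxx = -512/2697, Gamma_xxy = -1280/899, Gamma_xyy = -1746/4495, Gamma_yxx = 5264/24273, Gamma_yxy = 1390/2697, Gamma_yyy = -17896/13485
d^2x/dtau^2 = -(Gamma_xxx*(-2)^2 + 2*Gamma_xxy*(-2)*(-5/4) + Gamma_xyy*(-5/4)^2) = 183079/21576
d^2y/dtau^2 = -(Gamma_yxx*(-2)^2 + 2*Gamma_yxy*(-2)*(-5/4) + Gamma_yyy*(-5/4)^2) = -66547/48546

Answer: Gamma_xxx = -512/2697, Gamma_xxy = -1280/899, Gamma_xyy = -1746/4495, Gamma_yxx = 5264/24273, Gamma_yxy = 1390/2697, Gamma_yyy = -17896/13485; accelerations (d^2x/dtau^2, d^2y/dtau^2) = (183079/21576, -66547/48546)


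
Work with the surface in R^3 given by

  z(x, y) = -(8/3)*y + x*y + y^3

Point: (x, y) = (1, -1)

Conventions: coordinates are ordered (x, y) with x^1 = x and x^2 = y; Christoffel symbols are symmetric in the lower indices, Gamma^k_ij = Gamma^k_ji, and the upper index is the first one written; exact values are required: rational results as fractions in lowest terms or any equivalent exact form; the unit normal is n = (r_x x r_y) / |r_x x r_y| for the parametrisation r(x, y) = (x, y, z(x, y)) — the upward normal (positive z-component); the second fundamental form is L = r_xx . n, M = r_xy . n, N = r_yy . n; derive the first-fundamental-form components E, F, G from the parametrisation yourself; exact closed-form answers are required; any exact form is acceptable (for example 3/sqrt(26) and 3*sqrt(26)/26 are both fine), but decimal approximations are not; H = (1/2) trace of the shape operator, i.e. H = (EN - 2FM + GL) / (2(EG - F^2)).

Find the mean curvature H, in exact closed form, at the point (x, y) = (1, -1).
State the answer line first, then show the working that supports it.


Answer: H = -63*sqrt(34)/578

z_x = -1, z_y = 4/3, z_xx = 0, z_xy = 1, z_yy = -6
E = 2, F = -4/3, G = 25/9; answer radicand W^2 = 34/9
unnormalised second-form numerators: l = 0, m = 1, n = -6; L = l/sqrt(34/9), and similarly M = m/sqrt(W^2), N = n/sqrt(W^2)
H = (E*n - 2*F*m + G*l) / (2*(EG - F^2)*sqrt(W^2)); E*n - 2*F*m + G*l = -28/3, EG - F^2 = 34/9, so H = (-21/17)/sqrt(34/9)


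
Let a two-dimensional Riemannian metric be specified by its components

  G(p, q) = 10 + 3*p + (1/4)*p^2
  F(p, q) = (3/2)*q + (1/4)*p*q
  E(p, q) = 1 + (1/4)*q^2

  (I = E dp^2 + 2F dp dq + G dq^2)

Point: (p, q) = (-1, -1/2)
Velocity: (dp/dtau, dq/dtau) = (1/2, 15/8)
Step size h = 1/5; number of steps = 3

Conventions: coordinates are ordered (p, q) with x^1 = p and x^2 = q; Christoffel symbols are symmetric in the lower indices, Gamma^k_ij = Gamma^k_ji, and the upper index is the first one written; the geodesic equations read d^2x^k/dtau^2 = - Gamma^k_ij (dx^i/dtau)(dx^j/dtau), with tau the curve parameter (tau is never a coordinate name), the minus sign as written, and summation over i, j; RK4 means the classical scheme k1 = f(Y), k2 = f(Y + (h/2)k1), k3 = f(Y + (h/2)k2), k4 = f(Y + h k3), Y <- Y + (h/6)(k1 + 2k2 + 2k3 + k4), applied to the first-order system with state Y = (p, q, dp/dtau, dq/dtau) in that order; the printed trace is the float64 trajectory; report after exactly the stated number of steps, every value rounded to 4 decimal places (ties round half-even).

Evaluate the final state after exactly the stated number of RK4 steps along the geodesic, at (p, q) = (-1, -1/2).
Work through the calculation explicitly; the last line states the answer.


f(Y) = (dp/dtau, dq/dtau, -Gamma^p_ij Y'^i Y'^j, -Gamma^q_ij Y'^i Y'^j) with the Gammas evaluated at the stage position; h = 0.200000; intermediate values shown to 6 dp
step 0: p = -1.0000, q = -0.5000, dp/dtau = 0.5000, dq/dtau = 1.8750
step 1:
  k1: at (p, q) = (-1.000000, -0.500000), (dp/dtau, dq/dtau) = (0.500000, 1.875000); Gamma_ppp = 0.000000, Gamma_ppq = -0.017094, Gamma_pqq = 0.000000, Gamma_qpp = 0.000000, Gamma_qpq = 0.170940, Gamma_qqq = 0.000000; k1 = (0.500000, 1.875000, 0.032051, -0.320513)
  k2: at (p, q) = (-0.950000, -0.312500), (dp/dtau, dq/dtau) = (0.503205, 1.842949); Gamma_ppp = 0.000000, Gamma_ppq = -0.010557, Gamma_pqq = 0.000000, Gamma_qpp = 0.000000, Gamma_qpq = 0.170607, Gamma_qqq = 0.000000; k2 = (0.503205, 1.842949, 0.019581, -0.316436)
  k3: at (p, q) = (-0.949679, -0.315705), (dp/dtau, dq/dtau) = (0.501958, 1.843356); Gamma_ppp = 0.000000, Gamma_ppq = -0.010664, Gamma_pqq = 0.000000, Gamma_qpp = 0.000000, Gamma_qpq = 0.170588, Gamma_qqq = 0.000000; k3 = (0.501958, 1.843356, 0.019734, -0.315686)
  k4: at (p, q) = (-0.899608, -0.131329), (dp/dtau, dq/dtau) = (0.503947, 1.811863); Gamma_ppp = 0.000000, Gamma_ppq = -0.004373, Gamma_pqq = 0.000000, Gamma_qpp = 0.000000, Gamma_qpq = 0.169836, Gamma_qqq = 0.000000; k4 = (0.503947, 1.811863, 0.007986, -0.310149)
  Y <- Y + (h/6)(k1 + 2k2 + 2k3 + k4): p = -0.8995, q = -0.1314, dp/dtau = 0.5040, dq/dtau = 1.8118
step 2:
  k1: at (p, q) = (-0.899524, -0.131351), (dp/dtau, dq/dtau) = (0.503956, 1.811837); Gamma_ppp = 0.000000, Gamma_ppq = -0.004374, Gamma_pqq = 0.000000, Gamma_qpp = 0.000000, Gamma_qpq = 0.169834, Gamma_qqq = 0.000000; k1 = (0.503956, 1.811837, 0.007987, -0.310146)
  k2: at (p, q) = (-0.849129, 0.049833), (dp/dtau, dq/dtau) = (0.504754, 1.780822); Gamma_ppp = 0.000000, Gamma_ppq = 0.001632, Gamma_pqq = 0.000000, Gamma_qpp = 0.000000, Gamma_qpq = 0.168693, Gamma_qqq = 0.000000; k2 = (0.504754, 1.780822, -0.002934, -0.303269)
  k3: at (p, q) = (-0.849049, 0.046731), (dp/dtau, dq/dtau) = (0.503662, 1.781510); Gamma_ppp = 0.000000, Gamma_ppq = 0.001530, Gamma_pqq = 0.000000, Gamma_qpp = 0.000000, Gamma_qpq = 0.168693, Gamma_qqq = 0.000000; k3 = (0.503662, 1.781510, -0.002746, -0.302729)
  k4: at (p, q) = (-0.798792, 0.224951), (dp/dtau, dq/dtau) = (0.503406, 1.751291); Gamma_ppp = 0.000000, Gamma_ppq = 0.007232, Gamma_pqq = 0.000000, Gamma_qpp = 0.000000, Gamma_qpq = 0.167224, Gamma_qqq = 0.000000; k4 = (0.503406, 1.751291, -0.012752, -0.294854)
  Y <- Y + (h/6)(k1 + 2k2 + 2k3 + k4): p = -0.7987, q = 0.2249, dp/dtau = 0.5034, dq/dtau = 1.7513
step 3:
  k1: at (p, q) = (-0.798718, 0.224909), (dp/dtau, dq/dtau) = (0.503418, 1.751270); Gamma_ppp = 0.000000, Gamma_ppq = 0.007231, Gamma_pqq = 0.000000, Gamma_qpp = 0.000000, Gamma_qpq = 0.167223, Gamma_qqq = 0.000000; k1 = (0.503418, 1.751270, -0.012750, -0.294854)
  k2: at (p, q) = (-0.748376, 0.400036), (dp/dtau, dq/dtau) = (0.502143, 1.721785); Gamma_ppp = 0.000000, Gamma_ppq = 0.012604, Gamma_pqq = 0.000000, Gamma_qpp = 0.000000, Gamma_qpq = 0.165460, Gamma_qqq = 0.000000; k2 = (0.502143, 1.721785, -0.021794, -0.286107)
  k3: at (p, q) = (-0.748503, 0.397087), (dp/dtau, dq/dtau) = (0.501239, 1.722659); Gamma_ppp = 0.000000, Gamma_ppq = 0.012512, Gamma_pqq = 0.000000, Gamma_qpp = 0.000000, Gamma_qpq = 0.165475, Gamma_qqq = 0.000000; k3 = (0.501239, 1.722659, -0.021608, -0.285763)
  k4: at (p, q) = (-0.698470, 0.569441), (dp/dtau, dq/dtau) = (0.499097, 1.694117); Gamma_ppp = 0.000000, Gamma_ppq = 0.017559, Gamma_pqq = 0.000000, Gamma_qpp = 0.000000, Gamma_qpq = 0.163474, Gamma_qqq = 0.000000; k4 = (0.499097, 1.694117, -0.029693, -0.276443)
  Y <- Y + (h/6)(k1 + 2k2 + 2k3 + k4): p = -0.6984, q = 0.5694, dp/dtau = 0.4991, dq/dtau = 1.6941

Answer: p = -0.6984, q = 0.5694, dp/dtau = 0.4991, dq/dtau = 1.6941


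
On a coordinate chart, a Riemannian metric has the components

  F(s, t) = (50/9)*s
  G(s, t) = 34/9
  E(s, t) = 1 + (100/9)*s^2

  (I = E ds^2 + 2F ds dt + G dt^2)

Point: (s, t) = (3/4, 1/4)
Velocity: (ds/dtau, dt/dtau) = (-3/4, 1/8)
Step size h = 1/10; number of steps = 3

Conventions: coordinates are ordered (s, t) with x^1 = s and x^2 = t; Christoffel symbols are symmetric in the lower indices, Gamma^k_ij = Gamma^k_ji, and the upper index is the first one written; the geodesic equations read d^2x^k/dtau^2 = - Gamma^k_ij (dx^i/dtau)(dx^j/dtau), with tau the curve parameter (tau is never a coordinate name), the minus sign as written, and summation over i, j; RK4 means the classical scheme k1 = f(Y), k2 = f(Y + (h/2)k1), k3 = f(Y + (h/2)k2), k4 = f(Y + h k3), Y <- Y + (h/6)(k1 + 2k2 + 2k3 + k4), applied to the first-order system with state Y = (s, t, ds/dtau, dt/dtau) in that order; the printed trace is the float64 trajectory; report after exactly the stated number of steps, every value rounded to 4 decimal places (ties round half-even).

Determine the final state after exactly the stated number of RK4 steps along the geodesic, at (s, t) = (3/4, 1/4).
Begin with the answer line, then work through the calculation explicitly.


Answer: s = 0.5004, t = 0.2688, ds/dtau = -0.9273, dt/dtau = -0.0198

f(Y) = (ds/dtau, dt/dtau, -Gamma^s_ij Y'^i Y'^j, -Gamma^t_ij Y'^i Y'^j) with the Gammas evaluated at the stage position; h = 0.100000; intermediate values shown to 6 dp
step 0: s = 0.7500, t = 0.2500, ds/dtau = -0.7500, dt/dtau = 0.1250
step 1:
  k1: at (s, t) = (0.750000, 0.250000), (ds/dtau, dt/dtau) = (-0.750000, 0.125000); Gamma_sss = 0.831025, Gamma_sst = 0.000000, Gamma_stt = 0.000000, Gamma_tss = 0.554017, Gamma_tst = 0.000000, Gamma_ttt = 0.000000; k1 = (-0.750000, 0.125000, -0.467452, -0.311634)
  k2: at (s, t) = (0.712500, 0.256250), (ds/dtau, dt/dtau) = (-0.773373, 0.109418); Gamma_sss = 0.840553, Gamma_sst = 0.000000, Gamma_stt = 0.000000, Gamma_tss = 0.589862, Gamma_tst = 0.000000, Gamma_ttt = 0.000000; k2 = (-0.773373, 0.109418, -0.502739, -0.352799)
  k3: at (s, t) = (0.711331, 0.255471), (ds/dtau, dt/dtau) = (-0.775137, 0.107360); Gamma_sss = 0.840825, Gamma_sst = 0.000000, Gamma_stt = 0.000000, Gamma_tss = 0.591022, Gamma_tst = 0.000000, Gamma_ttt = 0.000000; k3 = (-0.775137, 0.107360, -0.505199, -0.355108)
  k4: at (s, t) = (0.672486, 0.260736), (ds/dtau, dt/dtau) = (-0.800520, 0.089489); Gamma_sss = 0.848844, Gamma_sst = 0.000000, Gamma_stt = 0.000000, Gamma_tss = 0.631124, Gamma_tst = 0.000000, Gamma_ttt = 0.000000; k4 = (-0.800520, 0.089489, -0.543966, -0.404444)
  Y <- Y + (h/6)(k1 + 2k2 + 2k3 + k4): s = 0.6725, t = 0.2608, ds/dtau = -0.8005, dt/dtau = 0.0895
step 2:
  k1: at (s, t) = (0.672541, 0.260801), (ds/dtau, dt/dtau) = (-0.800455, 0.089468); Gamma_sss = 0.848834, Gamma_sst = 0.000000, Gamma_stt = 0.000000, Gamma_tss = 0.631065, Gamma_tst = 0.000000, Gamma_ttt = 0.000000; k1 = (-0.800455, 0.089468, -0.543872, -0.404341)
  k2: at (s, t) = (0.632518, 0.265274), (ds/dtau, dt/dtau) = (-0.827648, 0.069251); Gamma_sss = 0.854663, Gamma_sst = 0.000000, Gamma_stt = 0.000000, Gamma_tss = 0.675603, Gamma_tst = 0.000000, Gamma_ttt = 0.000000; k2 = (-0.827648, 0.069251, -0.585446, -0.462790)
  k3: at (s, t) = (0.631159, 0.264263), (ds/dtau, dt/dtau) = (-0.829727, 0.066329); Gamma_sss = 0.854810, Gamma_sst = 0.000000, Gamma_stt = 0.000000, Gamma_tss = 0.677175, Gamma_tst = 0.000000, Gamma_ttt = 0.000000; k3 = (-0.829727, 0.066329, -0.588492, -0.466199)
  k4: at (s, t) = (0.589568, 0.267434), (ds/dtau, dt/dtau) = (-0.859304, 0.042848); Gamma_sss = 0.857441, Gamma_sst = 0.000000, Gamma_stt = 0.000000, Gamma_tss = 0.727177, Gamma_tst = 0.000000, Gamma_ttt = 0.000000; k4 = (-0.859304, 0.042848, -0.633137, -0.536950)
  Y <- Y + (h/6)(k1 + 2k2 + 2k3 + k4): s = 0.5896, t = 0.2675, ds/dtau = -0.8592, dt/dtau = 0.0428
step 3:
  k1: at (s, t) = (0.589633, 0.267525), (ds/dtau, dt/dtau) = (-0.859203, 0.042814); Gamma_sss = 0.857440, Gamma_sst = 0.000000, Gamma_stt = 0.000000, Gamma_tss = 0.727097, Gamma_tst = 0.000000, Gamma_ttt = 0.000000; k1 = (-0.859203, 0.042814, -0.632987, -0.536764)
  k2: at (s, t) = (0.546672, 0.269666), (ds/dtau, dt/dtau) = (-0.890852, 0.015976); Gamma_sss = 0.855712, Gamma_sst = 0.000000, Gamma_stt = 0.000000, Gamma_tss = 0.782656, Gamma_tst = 0.000000, Gamma_ttt = 0.000000; k2 = (-0.890852, 0.015976, -0.679109, -0.621129)
  k3: at (s, t) = (0.545090, 0.268324), (ds/dtau, dt/dtau) = (-0.893158, 0.011757); Gamma_sss = 0.855549, Gamma_sst = 0.000000, Gamma_stt = 0.000000, Gamma_tss = 0.784778, Gamma_tst = 0.000000, Gamma_ttt = 0.000000; k3 = (-0.893158, 0.011757, -0.682499, -0.626042)
  k4: at (s, t) = (0.500317, 0.268701), (ds/dtau, dt/dtau) = (-0.927453, -0.019790); Gamma_sss = 0.847539, Gamma_sst = 0.000000, Gamma_stt = 0.000000, Gamma_tss = 0.847003, Gamma_tst = 0.000000, Gamma_ttt = 0.000000; k4 = (-0.927453, -0.019790, -0.729027, -0.728565)
  Y <- Y + (h/6)(k1 + 2k2 + 2k3 + k4): s = 0.5004, t = 0.2688, ds/dtau = -0.9273, dt/dtau = -0.0198


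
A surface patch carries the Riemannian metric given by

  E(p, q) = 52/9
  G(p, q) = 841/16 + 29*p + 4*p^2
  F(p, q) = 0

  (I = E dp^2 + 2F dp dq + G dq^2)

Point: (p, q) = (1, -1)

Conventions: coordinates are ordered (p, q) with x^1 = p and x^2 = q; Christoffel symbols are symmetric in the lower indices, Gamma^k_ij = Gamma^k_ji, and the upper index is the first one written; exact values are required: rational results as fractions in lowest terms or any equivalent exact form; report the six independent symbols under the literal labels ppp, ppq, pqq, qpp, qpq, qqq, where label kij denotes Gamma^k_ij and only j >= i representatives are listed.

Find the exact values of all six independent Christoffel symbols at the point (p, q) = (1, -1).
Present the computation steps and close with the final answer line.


E = 52/9, F = 0, G = 1369/16 at the point
E_p = 0, E_q = 0, F_p = 0, F_q = 0, G_p = 37, G_q = 0
EG - F^2 = 17797/36;  g^inv = (36/17797) * [[1369/16, 0], [0, 52/9]]
first-kind symbols [ij,l] = (1/2)(d_i g_jl + d_j g_il - d_l g_ij): [pp,p] = E_p/2 = 0, [pp,q] = F_p - E_q/2 = 0, [pq,p] = E_q/2 = 0, [pq,q] = G_p/2 = 37/2, [qq,p] = F_q - G_p/2 = -37/2, [qq,q] = G_q/2 = 0
Gamma^p_ij = (G*[ij,p] - F*[ij,q])/(EG - F^2), Gamma^q_ij = (E*[ij,q] - F*[ij,p])/(EG - F^2)

Answer: Gamma_ppp = 0, Gamma_ppq = 0, Gamma_pqq = -333/104, Gamma_qpp = 0, Gamma_qpq = 8/37, Gamma_qqq = 0


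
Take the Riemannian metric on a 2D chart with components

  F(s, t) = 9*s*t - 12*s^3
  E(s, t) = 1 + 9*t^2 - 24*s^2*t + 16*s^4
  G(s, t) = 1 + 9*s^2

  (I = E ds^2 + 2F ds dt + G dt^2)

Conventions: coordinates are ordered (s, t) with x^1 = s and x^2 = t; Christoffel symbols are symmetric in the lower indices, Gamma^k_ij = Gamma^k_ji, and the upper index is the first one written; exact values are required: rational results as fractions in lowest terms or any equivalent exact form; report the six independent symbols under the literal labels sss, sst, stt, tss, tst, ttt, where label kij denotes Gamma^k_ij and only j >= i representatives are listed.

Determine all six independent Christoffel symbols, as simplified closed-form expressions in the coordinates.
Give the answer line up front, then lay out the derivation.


Answer: Gamma_sss = (32*s^3 - 24*s*t)/(16*s^4 - 24*s^2*t + 9*s^2 + 9*t^2 + 1), Gamma_sst = (-12*s^2 + 9*t)/(16*s^4 - 24*s^2*t + 9*s^2 + 9*t^2 + 1), Gamma_stt = 0, Gamma_tss = -24*s^2/(16*s^4 - 24*s^2*t + 9*s^2 + 9*t^2 + 1), Gamma_tst = 9*s/(16*s^4 - 24*s^2*t + 9*s^2 + 9*t^2 + 1), Gamma_ttt = 0

E = 1 + 9*t^2 - 24*s^2*t + 16*s^4; F = 9*s*t - 12*s^3; G = 1 + 9*s^2
Gamma^k_ij = (1/2) g^{kl} (d_i g_jl + d_j g_il - d_l g_ij), with g^inv = (1/(EG-F^2)) [[G, -F], [-F, E]]
first partials: E_s = -48*s*t + 64*s^3, E_t = 18*t - 24*s^2, F_s = 9*t - 36*s^2, F_t = 9*s, G_s = 18*s, G_t = 0
D = EG - F^2 = 1 + 9*t^2 + 9*s^2 - 24*s^2*t + 16*s^4
expanded: Gamma^s_ss = (G E_s - 2F F_s + F E_t)/(2D), Gamma^s_st = (G E_t - F G_s)/(2D), Gamma^s_tt = (2G F_t - G G_s - F G_t)/(2D), Gamma^t_ss = (2E F_s - E E_t - F E_s)/(2D), Gamma^t_st = (E G_s - F E_t)/(2D), Gamma^t_tt = (E G_t - 2F F_t + F G_s)/(2D); substitute and cancel common factors


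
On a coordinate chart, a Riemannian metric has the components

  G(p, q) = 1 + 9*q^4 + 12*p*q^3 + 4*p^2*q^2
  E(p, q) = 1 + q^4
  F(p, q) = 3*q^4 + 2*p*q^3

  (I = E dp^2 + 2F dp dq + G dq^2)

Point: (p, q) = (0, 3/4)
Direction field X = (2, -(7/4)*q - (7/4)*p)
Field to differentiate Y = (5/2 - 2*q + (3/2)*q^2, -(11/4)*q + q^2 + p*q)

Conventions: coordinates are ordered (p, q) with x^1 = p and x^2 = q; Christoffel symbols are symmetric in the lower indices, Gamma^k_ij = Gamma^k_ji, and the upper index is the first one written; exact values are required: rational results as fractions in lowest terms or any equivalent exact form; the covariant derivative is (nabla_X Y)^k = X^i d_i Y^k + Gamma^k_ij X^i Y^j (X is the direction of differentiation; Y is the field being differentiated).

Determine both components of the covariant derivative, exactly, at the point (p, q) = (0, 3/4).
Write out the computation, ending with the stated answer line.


E = 337/256, F = 243/256, G = 985/256 at the point
E_p = 0, E_q = 27/16, F_p = 27/32, F_q = 81/16, G_p = 81/16, G_q = 243/16
EG - F^2 = 533/128;  g^inv = (128/533) * [[985/256, -243/256], [-243/256, 337/256]]
first-kind symbols [ij,l] = (1/2)(d_i g_jl + d_j g_il - d_l g_ij): [pp,p] = E_p/2 = 0, [pp,q] = F_p - E_q/2 = 0, [pq,p] = E_q/2 = 27/32, [pq,q] = G_p/2 = 81/32, [qq,p] = F_q - G_p/2 = 81/32, [qq,q] = G_q/2 = 243/32
Gamma^p_ij = (G*[ij,p] - F*[ij,q])/(EG - F^2), Gamma^q_ij = (E*[ij,q] - F*[ij,p])/(EG - F^2)
Gamma_ppp = 0, Gamma_ppq = 108/533, Gamma_pqq = 324/533, Gamma_qpp = 0, Gamma_qpq = 324/533, Gamma_qqq = 972/533
X = (2, -21/16), Y = (59/32, -3/2) at the point

Answer: (nabla_X Y)^p = -15663/68224, (nabla_X Y)^q = 234435/68224


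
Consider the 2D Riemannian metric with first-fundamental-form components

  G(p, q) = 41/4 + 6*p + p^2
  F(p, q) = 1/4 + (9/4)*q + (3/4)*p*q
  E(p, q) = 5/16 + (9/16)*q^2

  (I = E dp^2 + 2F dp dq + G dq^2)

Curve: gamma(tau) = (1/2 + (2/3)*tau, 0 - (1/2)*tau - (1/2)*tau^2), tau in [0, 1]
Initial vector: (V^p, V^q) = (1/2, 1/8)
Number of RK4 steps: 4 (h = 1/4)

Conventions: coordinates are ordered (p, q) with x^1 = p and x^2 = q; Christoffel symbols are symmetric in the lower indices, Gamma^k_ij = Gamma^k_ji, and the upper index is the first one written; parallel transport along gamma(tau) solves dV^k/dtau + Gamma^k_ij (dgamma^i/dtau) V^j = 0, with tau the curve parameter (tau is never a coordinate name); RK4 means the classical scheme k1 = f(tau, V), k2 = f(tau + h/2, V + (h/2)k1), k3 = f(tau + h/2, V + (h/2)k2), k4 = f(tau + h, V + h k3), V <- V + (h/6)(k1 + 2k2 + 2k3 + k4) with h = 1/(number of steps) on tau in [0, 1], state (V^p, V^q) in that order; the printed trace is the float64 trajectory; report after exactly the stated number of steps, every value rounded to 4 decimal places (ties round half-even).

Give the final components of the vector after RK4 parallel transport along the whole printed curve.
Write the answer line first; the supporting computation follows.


Answer: V^p = 0.1000, V^q = 0.1458

gamma'(tau) = (2/3, -1/2 - tau); f(tau, V)^k = -Gamma^k_ij(gamma(tau)) gamma'^i(tau) V^j; h = 1/4; intermediate values shown to 6 dp
curve data and Christoffel symbols at the stage parameters:
  tau = 0.000000: gamma = (0.500000, 0.000000), gamma' = (0.666667, -0.500000); Gamma_ppp = 0.000000, Gamma_ppq = -0.210526, Gamma_pqq = -2.842105, Gamma_qpp = 0.000000, Gamma_qpq = 0.263158, Gamma_qqq = 0.052632
  tau = 0.125000: gamma = (0.583333, -0.070312), gamma' = (0.666667, -0.625000); Gamma_ppp = 0.000181, Gamma_ppq = -0.174825, Gamma_pqq = -2.843766, Gamma_qpp = -0.000936, Gamma_qpq = 0.255070, Gamma_qqq = 0.012318
  tau = 0.250000: gamma = (0.666667, -0.156250), gamma' = (0.666667, -0.750000); Gamma_ppp = -0.001106, Gamma_ppq = -0.132867, Gamma_pqq = -2.828907, Gamma_qpp = -0.002007, Gamma_qpq = 0.247903, Gamma_qqq = -0.034593
  tau = 0.375000: gamma = (0.750000, -0.257812), gamma' = (0.666667, -0.875000); Gamma_ppp = -0.004475, Gamma_ppq = -0.085542, Gamma_pqq = -2.797279, Gamma_qpp = -0.003296, Gamma_qpq = 0.242244, Gamma_qqq = -0.086791
  tau = 0.500000: gamma = (0.833333, -0.375000), gamma' = (0.666667, -1.000000); Gamma_ppp = -0.010476, Gamma_ppq = -0.033969, Gamma_pqq = -2.749168, Gamma_qpp = -0.004954, Gamma_qpq = 0.238654, Gamma_qqq = -0.142787
  tau = 0.625000: gamma = (0.916667, -0.507812), gamma' = (0.666667, -1.125000); Gamma_ppp = -0.019545, Gamma_ppq = 0.020565, Gamma_pqq = -2.685452, Gamma_qpp = -0.007202, Gamma_qpq = 0.237621, Gamma_qqq = -0.200993
  tau = 0.750000: gamma = (1.000000, -0.656250), gamma' = (0.666667, -1.250000); Gamma_ppp = -0.031969, Gamma_ppq = 0.076689, Gamma_pqq = -2.607587, Gamma_qpp = -0.010318, Gamma_qpq = 0.239525, Gamma_qqq = -0.259814
  tau = 0.875000: gamma = (1.083333, -0.820312), gamma' = (0.666667, -1.375000); Gamma_ppp = -0.047875, Gamma_ppq = 0.133042, Gamma_pqq = -2.517520, Gamma_qpp = -0.014624, Gamma_qpq = 0.244610, Gamma_qqq = -0.317746
  tau = 1.000000: gamma = (1.166667, -1.000000), gamma' = (0.666667, -1.500000); Gamma_ppp = -0.067222, Gamma_ppq = 0.188352, Gamma_pqq = -2.417551, Gamma_qpp = -0.020459, Gamma_qpq = 0.252977, Gamma_qqq = -0.373457
step 0: V^p = 0.5000, V^q = 0.1250
step 1: k1 = (-0.212719, 0.047149), k2 = (-0.269173, 0.054516), k3 = (-0.269931, 0.053237), k4 = (-0.323978, 0.054549); V <- V + (h/6)(k1 + 2k2 + 2k3 + k4): V^p = 0.4327, V^q = 0.1382
step 2: k1 = (-0.323810, 0.054603), k2 = (-0.374925, 0.049563), k3 = (-0.372960, 0.048344), k4 = (-0.418965, 0.036763); V <- V + (h/6)(k1 + 2k2 + 2k3 + k4): V^p = 0.3394, V^q = 0.1502
step 3: k1 = (-0.418636, 0.036791), k2 = (-0.459354, 0.018612), k3 = (-0.452642, 0.018100), k4 = (-0.485663, -0.005642); V <- V + (h/6)(k1 + 2k2 + 2k3 + k4): V^p = 0.2258, V^q = 0.1545
step 4: k1 = (-0.485168, -0.005720), k2 = (-0.510647, -0.035147), k3 = (-0.498272, -0.034042), k4 = (-0.514762, -0.066652); V <- V + (h/6)(k1 + 2k2 + 2k3 + k4): V^p = 0.1000, V^q = 0.1458


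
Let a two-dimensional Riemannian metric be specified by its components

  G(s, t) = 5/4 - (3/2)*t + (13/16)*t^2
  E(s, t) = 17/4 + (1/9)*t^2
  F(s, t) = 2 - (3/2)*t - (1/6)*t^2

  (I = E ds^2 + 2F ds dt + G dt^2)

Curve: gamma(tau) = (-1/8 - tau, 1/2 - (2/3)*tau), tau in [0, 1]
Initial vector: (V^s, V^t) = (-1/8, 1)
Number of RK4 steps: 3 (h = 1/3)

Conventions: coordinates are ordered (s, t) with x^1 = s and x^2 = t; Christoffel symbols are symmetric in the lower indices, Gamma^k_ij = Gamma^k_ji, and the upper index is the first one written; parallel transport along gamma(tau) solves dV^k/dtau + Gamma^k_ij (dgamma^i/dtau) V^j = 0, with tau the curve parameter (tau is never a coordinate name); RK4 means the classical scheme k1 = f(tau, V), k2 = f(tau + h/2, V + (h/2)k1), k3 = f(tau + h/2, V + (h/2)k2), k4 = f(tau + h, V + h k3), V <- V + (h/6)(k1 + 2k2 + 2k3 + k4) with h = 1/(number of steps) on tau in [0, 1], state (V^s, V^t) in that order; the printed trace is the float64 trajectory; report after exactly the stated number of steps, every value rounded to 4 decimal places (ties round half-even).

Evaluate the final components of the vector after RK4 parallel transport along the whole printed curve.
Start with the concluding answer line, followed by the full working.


Answer: V^s = -0.3777, V^t = 1.0251

gamma'(tau) = (-1, -2/3); f(tau, V)^k = -Gamma^k_ij(gamma(tau)) gamma'^i(tau) V^j; h = 1/3; intermediate values shown to 6 dp
curve data and Christoffel symbols at the stage parameters:
  tau = 0.000000: gamma = (-0.125000, 0.500000), gamma' = (-1.000000, -0.666667); Gamma_sss = 0.043373, Gamma_sst = 0.025238, Gamma_stt = -0.488783, Gamma_tss = -0.153549, Gamma_tst = -0.043373, Gamma_ttt = 0.351094
  tau = 0.166667: gamma = (-0.291667, 0.388889), gamma' = (-1.000000, -0.666667); Gamma_sss = 0.041967, Gamma_sst = 0.023813, Gamma_stt = -0.476546, Gamma_tss = -0.128689, Gamma_tst = -0.041967, Gamma_ttt = 0.290126
  tau = 0.333333: gamma = (-0.458333, 0.277778), gamma' = (-1.000000, -0.666667); Gamma_sss = 0.035921, Gamma_sst = 0.020494, Gamma_stt = -0.447305, Gamma_tss = -0.097404, Gamma_tst = -0.035921, Gamma_ttt = 0.198851
  tau = 0.500000: gamma = (-0.625000, 0.166667), gamma' = (-1.000000, -0.666667); Gamma_sss = 0.024810, Gamma_sst = 0.014536, Gamma_stt = -0.397609, Gamma_tss = -0.060457, Gamma_tst = -0.024810, Gamma_ttt = 0.077639
  tau = 0.666667: gamma = (-0.791667, 0.055556), gamma' = (-1.000000, -0.666667); Gamma_sss = 0.009114, Gamma_sst = 0.005561, Gamma_stt = -0.327329, Gamma_tss = -0.020217, Gamma_tst = -0.009114, Gamma_ttt = -0.066414
  tau = 0.833333: gamma = (-0.958333, -0.055556), gamma' = (-1.000000, -0.666667); Gamma_sss = -0.009597, Gamma_sst = -0.006155, Gamma_stt = -0.241029, Gamma_tss = 0.019585, Gamma_tst = 0.009597, Gamma_ttt = -0.219427
  tau = 1.000000: gamma = (-1.125000, -0.166667), gamma' = (-1.000000, -0.666667); Gamma_sss = -0.028998, Gamma_sst = -0.019663, Gamma_stt = -0.147272, Gamma_tss = 0.054927, Gamma_tst = 0.028998, Gamma_ttt = -0.364342
step 0: V^s = -0.1250, V^t = 1.0000
step 1: k1 = (-0.308142, 0.213498), k2 = (-0.314543, 0.184469), k3 = (-0.313182, 0.183903), k4 = (-0.306107, 0.130408); V <- V + (h/6)(k1 + 2k2 + 2k3 + k4): V^s = -0.2289, V^t = 1.0600
step 2: k1 = (-0.305730, 0.130223), k2 = (-0.280670, 0.050698), k3 = (-0.277205, 0.050019), k4 = (-0.233090, -0.049038); V <- V + (h/6)(k1 + 2k2 + 2k3 + k4): V^s = -0.3208, V^t = 1.0757
step 3: k1 = (-0.232877, -0.048999), k2 = (-0.173188, -0.155267), k3 = (-0.170369, -0.152588), k4 = (-0.104877, -0.247256); V <- V + (h/6)(k1 + 2k2 + 2k3 + k4): V^s = -0.3777, V^t = 1.0251


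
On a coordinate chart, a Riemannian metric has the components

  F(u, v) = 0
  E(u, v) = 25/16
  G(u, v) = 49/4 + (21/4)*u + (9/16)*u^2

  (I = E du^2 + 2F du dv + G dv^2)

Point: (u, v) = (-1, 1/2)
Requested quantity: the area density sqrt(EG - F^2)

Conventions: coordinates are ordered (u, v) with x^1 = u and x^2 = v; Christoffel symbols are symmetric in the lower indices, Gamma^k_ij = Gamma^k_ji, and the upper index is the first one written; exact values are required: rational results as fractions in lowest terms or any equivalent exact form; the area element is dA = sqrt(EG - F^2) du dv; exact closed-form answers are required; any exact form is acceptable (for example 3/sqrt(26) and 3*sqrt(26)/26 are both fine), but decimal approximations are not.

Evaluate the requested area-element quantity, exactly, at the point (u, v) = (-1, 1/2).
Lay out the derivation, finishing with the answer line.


E = 25/16, F = 0, G = 121/16; EG - F^2 = 3025/256

Answer: sqrt(EG - F^2) = 55/16
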